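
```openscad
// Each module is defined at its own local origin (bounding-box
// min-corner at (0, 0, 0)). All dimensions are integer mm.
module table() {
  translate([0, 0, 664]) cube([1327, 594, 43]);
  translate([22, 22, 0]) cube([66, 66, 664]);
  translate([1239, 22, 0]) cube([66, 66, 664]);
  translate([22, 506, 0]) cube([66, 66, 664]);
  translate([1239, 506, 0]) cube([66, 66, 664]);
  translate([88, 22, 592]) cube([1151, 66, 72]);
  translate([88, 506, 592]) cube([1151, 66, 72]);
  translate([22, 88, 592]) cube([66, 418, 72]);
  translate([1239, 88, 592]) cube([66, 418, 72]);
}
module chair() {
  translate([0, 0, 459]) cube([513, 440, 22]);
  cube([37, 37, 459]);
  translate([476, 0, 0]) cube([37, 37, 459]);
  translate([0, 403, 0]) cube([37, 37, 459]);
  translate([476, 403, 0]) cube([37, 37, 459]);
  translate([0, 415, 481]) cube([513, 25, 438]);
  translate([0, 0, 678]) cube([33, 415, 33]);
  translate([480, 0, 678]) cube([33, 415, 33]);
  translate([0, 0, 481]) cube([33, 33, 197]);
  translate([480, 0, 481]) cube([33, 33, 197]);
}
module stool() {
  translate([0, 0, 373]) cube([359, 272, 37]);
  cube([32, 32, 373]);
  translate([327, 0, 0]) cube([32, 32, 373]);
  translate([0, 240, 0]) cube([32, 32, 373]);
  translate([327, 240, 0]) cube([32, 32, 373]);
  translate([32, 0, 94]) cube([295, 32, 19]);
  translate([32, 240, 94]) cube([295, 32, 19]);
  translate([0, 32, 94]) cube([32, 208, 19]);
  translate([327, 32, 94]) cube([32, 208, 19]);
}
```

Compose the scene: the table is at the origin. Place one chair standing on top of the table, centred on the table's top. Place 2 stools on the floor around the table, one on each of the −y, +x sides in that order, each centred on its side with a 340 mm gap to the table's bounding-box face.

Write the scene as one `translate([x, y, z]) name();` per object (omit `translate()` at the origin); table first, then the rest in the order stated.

table();
translate([407, 77, 707]) chair();
translate([484, -612, 0]) stool();
translate([1667, 161, 0]) stool();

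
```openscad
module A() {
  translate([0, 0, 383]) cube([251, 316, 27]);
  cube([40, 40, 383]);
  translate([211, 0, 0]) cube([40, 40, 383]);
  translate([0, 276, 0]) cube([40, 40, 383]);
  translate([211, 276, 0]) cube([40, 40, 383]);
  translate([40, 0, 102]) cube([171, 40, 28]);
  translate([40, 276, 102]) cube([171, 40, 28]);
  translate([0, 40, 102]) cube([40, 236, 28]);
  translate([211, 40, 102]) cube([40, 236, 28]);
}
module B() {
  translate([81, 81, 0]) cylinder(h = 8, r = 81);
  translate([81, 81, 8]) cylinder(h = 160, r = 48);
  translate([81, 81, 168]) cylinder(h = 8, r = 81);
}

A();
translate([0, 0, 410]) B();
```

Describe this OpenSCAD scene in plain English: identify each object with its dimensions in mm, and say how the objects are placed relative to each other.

A is a four-legged stool. The seat is 251×316 mm, 27 mm thick, top at z = 410 mm. It stands on four square legs, each 40×40 mm in cross-section, from z = 0 to the seat underside, each flush with a corner of the seat. Four stretchers, 40 mm wide and 28 mm tall, connect adjacent legs with their undersides at z = 102 mm, each running between the inner faces of the legs it joins and aligned with the legs' outer faces on the other axis.

B is a spool: two coaxial disc flanges of radius 81 mm and thickness 8 mm, joined by a core cylinder of radius 48 mm and height 160 mm. The lower flange rests on z = 0 and the three cylinders share a vertical axis.

The spool is on top of the stool.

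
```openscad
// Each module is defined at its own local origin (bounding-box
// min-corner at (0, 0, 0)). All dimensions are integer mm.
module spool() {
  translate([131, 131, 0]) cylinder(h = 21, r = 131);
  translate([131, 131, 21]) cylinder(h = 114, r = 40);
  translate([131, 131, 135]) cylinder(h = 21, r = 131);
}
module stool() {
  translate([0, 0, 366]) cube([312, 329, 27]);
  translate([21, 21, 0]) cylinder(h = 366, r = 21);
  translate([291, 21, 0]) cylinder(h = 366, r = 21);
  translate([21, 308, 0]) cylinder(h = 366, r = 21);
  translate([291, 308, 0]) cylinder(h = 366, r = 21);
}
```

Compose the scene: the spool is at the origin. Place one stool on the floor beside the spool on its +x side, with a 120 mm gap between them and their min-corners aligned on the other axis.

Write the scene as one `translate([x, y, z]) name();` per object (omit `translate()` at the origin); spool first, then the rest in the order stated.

spool();
translate([382, 0, 0]) stool();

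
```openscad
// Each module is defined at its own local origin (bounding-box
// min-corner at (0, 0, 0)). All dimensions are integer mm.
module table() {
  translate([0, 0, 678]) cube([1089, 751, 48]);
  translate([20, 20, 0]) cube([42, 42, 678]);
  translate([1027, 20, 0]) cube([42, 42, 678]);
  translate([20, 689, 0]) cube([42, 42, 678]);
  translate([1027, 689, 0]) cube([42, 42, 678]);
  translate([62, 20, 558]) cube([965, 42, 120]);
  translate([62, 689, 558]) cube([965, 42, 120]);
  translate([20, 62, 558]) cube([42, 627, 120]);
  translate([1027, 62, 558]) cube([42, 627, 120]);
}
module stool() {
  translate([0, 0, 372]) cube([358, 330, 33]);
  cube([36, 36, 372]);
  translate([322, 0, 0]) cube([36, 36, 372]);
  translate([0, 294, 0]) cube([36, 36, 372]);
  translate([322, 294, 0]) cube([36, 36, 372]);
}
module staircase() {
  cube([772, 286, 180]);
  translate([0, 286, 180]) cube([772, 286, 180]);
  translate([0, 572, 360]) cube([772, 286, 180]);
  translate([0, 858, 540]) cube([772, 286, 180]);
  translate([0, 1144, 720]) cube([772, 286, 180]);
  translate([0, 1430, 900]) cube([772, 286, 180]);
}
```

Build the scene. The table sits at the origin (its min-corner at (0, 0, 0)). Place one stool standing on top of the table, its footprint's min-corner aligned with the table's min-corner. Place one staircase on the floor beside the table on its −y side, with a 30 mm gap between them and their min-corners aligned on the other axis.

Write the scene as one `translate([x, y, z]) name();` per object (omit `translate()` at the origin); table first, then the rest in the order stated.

table();
translate([0, 0, 726]) stool();
translate([0, -1746, 0]) staircase();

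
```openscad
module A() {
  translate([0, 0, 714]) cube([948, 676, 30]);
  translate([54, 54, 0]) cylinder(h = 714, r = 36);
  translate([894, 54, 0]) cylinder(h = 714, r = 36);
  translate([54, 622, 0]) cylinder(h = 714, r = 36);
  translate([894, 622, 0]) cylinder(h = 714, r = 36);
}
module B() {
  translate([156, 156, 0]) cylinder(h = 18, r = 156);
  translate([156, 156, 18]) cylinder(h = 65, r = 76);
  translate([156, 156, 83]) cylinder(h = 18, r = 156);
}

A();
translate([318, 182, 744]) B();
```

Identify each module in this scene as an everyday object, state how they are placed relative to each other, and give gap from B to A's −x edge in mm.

A is a table. B is a spool. The spool is on top of the table, centred. The gap from the spool to the table's −x edge is 318 mm.

The spool's min-x is at 318; the table's min-x is 0; gap = 318 mm.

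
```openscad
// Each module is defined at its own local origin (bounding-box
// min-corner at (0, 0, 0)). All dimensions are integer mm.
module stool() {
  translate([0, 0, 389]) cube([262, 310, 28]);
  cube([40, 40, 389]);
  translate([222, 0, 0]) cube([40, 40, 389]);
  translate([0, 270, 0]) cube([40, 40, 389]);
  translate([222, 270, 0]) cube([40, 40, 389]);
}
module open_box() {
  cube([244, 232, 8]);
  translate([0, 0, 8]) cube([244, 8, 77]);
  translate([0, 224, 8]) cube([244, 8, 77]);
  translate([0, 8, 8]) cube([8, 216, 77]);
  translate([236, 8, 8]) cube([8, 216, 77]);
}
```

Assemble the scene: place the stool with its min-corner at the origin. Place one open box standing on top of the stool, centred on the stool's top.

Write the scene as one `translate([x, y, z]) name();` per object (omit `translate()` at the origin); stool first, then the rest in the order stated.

stool();
translate([9, 39, 417]) open_box();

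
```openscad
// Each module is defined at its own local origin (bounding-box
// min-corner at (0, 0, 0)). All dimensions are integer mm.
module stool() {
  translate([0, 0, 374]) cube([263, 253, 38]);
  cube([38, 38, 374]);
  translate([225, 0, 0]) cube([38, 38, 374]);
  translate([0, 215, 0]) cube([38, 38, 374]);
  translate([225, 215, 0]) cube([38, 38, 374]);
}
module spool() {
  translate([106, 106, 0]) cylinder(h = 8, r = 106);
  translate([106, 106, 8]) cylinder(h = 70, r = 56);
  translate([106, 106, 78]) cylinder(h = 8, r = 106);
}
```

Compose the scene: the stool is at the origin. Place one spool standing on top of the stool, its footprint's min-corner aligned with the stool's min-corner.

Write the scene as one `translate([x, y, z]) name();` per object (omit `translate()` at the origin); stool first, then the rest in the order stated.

stool();
translate([0, 0, 412]) spool();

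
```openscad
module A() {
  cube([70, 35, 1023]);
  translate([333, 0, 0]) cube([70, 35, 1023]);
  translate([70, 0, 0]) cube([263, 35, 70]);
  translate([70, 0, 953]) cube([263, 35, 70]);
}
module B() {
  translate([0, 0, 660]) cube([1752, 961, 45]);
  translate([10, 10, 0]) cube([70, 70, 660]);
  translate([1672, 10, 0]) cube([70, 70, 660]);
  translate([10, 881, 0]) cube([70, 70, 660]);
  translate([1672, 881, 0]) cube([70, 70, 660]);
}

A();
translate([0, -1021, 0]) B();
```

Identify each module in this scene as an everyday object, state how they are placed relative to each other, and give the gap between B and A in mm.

The table's nearest face is 60 mm from the picture frame's −y face.

A is a picture frame. B is a table. The table is on the floor beside the picture frame on its −y side. The gap between the table and the picture frame is 60 mm.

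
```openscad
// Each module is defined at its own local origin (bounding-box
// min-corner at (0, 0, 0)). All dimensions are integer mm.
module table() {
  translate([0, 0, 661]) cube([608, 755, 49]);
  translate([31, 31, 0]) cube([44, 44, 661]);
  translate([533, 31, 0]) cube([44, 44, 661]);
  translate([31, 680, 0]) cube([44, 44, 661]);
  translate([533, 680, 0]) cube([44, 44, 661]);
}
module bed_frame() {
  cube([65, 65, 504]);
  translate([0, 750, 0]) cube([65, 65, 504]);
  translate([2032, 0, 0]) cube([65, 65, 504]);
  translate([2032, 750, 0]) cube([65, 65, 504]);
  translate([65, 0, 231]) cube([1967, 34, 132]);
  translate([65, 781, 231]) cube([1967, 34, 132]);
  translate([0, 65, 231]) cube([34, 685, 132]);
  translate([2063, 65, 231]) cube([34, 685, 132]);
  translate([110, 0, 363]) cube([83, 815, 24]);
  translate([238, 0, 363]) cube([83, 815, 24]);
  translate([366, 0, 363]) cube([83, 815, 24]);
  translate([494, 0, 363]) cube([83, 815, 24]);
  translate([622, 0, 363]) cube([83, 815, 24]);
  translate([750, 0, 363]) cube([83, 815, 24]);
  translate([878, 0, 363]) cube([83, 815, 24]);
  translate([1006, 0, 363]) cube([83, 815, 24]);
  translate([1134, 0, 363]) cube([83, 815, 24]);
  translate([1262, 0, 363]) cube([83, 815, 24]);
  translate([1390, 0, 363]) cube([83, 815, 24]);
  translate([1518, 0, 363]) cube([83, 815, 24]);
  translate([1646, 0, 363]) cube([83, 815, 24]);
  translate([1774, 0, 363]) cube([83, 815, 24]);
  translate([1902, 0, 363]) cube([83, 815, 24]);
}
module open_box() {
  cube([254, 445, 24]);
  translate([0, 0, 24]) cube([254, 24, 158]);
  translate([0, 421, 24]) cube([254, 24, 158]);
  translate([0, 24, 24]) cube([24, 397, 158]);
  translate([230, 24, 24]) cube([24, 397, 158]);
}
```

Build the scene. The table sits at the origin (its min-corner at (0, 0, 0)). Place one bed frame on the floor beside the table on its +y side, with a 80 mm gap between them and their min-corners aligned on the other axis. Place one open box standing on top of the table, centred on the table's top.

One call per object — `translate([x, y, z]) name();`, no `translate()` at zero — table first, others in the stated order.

table();
translate([0, 835, 0]) bed_frame();
translate([177, 155, 710]) open_box();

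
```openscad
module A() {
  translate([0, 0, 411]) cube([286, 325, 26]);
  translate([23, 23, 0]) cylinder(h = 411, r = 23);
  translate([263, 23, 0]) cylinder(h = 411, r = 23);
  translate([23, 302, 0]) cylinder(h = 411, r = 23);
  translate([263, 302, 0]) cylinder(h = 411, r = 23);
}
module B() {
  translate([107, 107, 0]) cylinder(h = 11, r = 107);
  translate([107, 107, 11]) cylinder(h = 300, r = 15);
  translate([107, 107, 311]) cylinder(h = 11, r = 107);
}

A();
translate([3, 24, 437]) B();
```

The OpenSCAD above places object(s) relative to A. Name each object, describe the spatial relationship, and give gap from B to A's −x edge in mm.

The spool's min-x is at 3; the stool's min-x is 0; gap = 3 mm.

A is a stool. B is a spool. The spool is on top of the stool. The gap from the spool to the stool's −x edge is 3 mm.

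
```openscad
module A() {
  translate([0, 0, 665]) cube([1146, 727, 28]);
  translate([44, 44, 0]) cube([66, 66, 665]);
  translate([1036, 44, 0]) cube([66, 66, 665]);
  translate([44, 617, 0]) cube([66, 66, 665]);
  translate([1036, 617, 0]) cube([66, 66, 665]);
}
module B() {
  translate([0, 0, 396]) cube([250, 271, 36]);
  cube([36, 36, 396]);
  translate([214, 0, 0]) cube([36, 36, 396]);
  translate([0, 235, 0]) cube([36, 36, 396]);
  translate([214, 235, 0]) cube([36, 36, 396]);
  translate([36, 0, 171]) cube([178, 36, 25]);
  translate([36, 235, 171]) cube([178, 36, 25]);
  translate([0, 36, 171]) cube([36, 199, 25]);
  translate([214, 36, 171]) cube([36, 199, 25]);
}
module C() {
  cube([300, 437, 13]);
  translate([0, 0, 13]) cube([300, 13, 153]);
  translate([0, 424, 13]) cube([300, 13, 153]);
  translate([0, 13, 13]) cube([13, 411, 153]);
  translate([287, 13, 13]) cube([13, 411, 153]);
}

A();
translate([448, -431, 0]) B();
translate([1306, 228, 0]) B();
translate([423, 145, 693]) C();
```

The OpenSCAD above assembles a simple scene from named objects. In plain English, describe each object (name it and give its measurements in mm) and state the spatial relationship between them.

A is a table with a 1146×727 mm rectangular top, 28 mm thick, top surface at z = 693 mm, supported by four 66×66 mm square legs, each inset 44 mm from the nearest pair of top edges, running from the floor.

B is a four-legged stool. The seat is a 250×271×36 mm slab whose top surface is at z = 432 mm; four square legs, each 36×36 mm in cross-section, run from the floor (z = 0) to the underside of the seat, each flush with a corner of the seat. Four stretchers, 36 mm wide and 25 mm tall, connect adjacent legs with their undersides at z = 171 mm, each running between the inner faces of the legs it joins and aligned with the legs' outer faces on the other axis.

C is an open storage box with external size 300×437×166 mm and wall thickness 13 mm (the base is also 13 mm thick). The base covers the whole footprint; the four walls stand on the base, with the y-facing walls full-width and the x-facing walls fitting between their inner faces.

Two stools sit around the table at the −y, +x sides. The open box is on top of the table, centred.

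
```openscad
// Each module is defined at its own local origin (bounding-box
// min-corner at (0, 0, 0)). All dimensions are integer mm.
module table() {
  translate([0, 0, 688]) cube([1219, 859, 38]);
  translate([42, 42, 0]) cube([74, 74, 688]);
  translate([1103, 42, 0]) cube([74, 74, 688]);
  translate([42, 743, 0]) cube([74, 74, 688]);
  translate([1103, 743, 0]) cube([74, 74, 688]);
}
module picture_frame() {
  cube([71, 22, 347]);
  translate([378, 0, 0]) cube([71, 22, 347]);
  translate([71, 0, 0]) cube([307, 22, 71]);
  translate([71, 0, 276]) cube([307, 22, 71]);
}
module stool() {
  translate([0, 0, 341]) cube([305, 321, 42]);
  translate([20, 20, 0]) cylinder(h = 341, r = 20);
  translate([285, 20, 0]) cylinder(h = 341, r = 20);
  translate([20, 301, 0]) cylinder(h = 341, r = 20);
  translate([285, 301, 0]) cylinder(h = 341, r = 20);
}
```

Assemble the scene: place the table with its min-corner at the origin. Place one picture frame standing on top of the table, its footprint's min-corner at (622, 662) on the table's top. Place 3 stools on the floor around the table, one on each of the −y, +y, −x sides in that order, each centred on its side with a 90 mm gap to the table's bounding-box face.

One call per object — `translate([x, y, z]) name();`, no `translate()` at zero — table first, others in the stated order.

table();
translate([622, 662, 726]) picture_frame();
translate([457, -411, 0]) stool();
translate([457, 949, 0]) stool();
translate([-395, 269, 0]) stool();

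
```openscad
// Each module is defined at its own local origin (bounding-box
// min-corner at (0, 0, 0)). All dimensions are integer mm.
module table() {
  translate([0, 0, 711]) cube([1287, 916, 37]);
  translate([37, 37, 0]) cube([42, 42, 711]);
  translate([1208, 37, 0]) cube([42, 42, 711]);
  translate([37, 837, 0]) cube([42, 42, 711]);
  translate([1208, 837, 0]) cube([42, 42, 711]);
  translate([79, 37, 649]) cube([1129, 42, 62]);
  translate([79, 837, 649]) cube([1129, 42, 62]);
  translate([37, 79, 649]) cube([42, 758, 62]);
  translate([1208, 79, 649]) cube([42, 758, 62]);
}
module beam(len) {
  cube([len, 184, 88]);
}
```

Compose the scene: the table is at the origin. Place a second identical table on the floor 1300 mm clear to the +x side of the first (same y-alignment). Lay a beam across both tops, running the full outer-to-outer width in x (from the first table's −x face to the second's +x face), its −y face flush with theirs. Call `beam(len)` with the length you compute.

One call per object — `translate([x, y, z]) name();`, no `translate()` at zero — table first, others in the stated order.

table();
translate([2587, 0, 0]) table();
translate([0, 0, 748]) beam(3874);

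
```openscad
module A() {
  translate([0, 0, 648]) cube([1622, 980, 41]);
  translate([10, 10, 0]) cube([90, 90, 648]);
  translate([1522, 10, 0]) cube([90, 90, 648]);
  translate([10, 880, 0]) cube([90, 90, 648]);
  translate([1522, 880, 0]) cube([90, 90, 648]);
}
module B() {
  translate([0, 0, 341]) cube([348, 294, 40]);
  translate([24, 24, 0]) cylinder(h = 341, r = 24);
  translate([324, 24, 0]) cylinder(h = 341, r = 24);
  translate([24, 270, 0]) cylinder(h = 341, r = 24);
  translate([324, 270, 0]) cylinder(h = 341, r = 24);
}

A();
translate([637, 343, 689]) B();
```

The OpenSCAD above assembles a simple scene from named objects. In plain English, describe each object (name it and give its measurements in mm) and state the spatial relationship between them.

A is a rectangular dining table. The top is 1622×980×41 mm with its upper surface at z = 689 mm. It stands on four 90×90 mm square legs, each inset 10 mm from the nearest pair of top edges, running from the floor to the underside of the top.

B is a four-legged stool. The seat is 348×294 mm, 40 mm thick, top at z = 381 mm. It stands on four round legs, each 48 mm in diameter, from z = 0 to the seat underside, each leg's axis is inset half a diameter from the nearest pair of seat edges (so the leg's bounding box is flush with the corner).

The stool is on top of the table, centred.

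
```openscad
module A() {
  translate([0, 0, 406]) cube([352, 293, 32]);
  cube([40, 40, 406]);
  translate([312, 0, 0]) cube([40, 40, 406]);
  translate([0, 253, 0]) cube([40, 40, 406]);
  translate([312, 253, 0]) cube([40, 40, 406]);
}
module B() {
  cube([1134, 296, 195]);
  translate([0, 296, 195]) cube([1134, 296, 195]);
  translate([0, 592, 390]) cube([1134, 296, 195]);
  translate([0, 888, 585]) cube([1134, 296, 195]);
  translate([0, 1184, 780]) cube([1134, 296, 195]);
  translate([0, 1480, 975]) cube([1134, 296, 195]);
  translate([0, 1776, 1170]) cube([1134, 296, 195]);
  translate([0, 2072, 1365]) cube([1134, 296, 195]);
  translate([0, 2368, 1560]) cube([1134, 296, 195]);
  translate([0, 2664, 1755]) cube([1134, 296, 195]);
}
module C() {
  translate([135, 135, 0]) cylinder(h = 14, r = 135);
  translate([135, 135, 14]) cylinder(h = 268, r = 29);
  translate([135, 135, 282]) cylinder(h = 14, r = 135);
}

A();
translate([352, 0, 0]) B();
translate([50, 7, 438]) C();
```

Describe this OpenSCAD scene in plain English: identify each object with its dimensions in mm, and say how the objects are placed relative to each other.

A is a four-legged stool. The seat is a 352×293×32 mm slab whose top surface is at z = 438 mm; four square legs, each 40×40 mm in cross-section, run from the floor (z = 0) to the underside of the seat, each flush with a corner of the seat.

B is a run of 10 identical solid stair steps. Each tread is 1134×296 mm and each step block is 195 mm high. Step 1 rests on the floor; step k is offset from step 1 by (k−1)×296 mm in y and (k−1)×195 mm in z.

C is a spool: two coaxial disc flanges of radius 135 mm and thickness 14 mm, joined by a core cylinder of radius 29 mm and height 268 mm. The lower flange rests on z = 0 and the three cylinders share a vertical axis.

The staircase is against the stool's +x side, with their −y faces flush. The spool is on top of the stool.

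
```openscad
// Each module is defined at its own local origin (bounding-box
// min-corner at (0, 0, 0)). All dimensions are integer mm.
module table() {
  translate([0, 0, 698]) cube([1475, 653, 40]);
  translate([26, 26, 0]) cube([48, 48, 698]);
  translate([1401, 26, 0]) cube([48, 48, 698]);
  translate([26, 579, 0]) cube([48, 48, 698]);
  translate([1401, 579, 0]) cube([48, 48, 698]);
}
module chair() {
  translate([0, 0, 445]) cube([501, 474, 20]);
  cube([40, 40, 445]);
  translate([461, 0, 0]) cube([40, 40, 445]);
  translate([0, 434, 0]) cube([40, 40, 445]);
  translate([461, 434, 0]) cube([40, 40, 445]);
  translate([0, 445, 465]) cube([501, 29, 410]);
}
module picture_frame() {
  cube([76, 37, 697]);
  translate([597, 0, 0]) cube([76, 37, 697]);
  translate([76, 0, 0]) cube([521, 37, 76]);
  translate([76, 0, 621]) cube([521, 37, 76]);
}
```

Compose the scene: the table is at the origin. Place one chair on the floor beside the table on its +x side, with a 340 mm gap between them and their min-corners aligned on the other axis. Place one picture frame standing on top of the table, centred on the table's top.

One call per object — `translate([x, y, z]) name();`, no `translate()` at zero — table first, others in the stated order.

table();
translate([1815, 0, 0]) chair();
translate([401, 308, 738]) picture_frame();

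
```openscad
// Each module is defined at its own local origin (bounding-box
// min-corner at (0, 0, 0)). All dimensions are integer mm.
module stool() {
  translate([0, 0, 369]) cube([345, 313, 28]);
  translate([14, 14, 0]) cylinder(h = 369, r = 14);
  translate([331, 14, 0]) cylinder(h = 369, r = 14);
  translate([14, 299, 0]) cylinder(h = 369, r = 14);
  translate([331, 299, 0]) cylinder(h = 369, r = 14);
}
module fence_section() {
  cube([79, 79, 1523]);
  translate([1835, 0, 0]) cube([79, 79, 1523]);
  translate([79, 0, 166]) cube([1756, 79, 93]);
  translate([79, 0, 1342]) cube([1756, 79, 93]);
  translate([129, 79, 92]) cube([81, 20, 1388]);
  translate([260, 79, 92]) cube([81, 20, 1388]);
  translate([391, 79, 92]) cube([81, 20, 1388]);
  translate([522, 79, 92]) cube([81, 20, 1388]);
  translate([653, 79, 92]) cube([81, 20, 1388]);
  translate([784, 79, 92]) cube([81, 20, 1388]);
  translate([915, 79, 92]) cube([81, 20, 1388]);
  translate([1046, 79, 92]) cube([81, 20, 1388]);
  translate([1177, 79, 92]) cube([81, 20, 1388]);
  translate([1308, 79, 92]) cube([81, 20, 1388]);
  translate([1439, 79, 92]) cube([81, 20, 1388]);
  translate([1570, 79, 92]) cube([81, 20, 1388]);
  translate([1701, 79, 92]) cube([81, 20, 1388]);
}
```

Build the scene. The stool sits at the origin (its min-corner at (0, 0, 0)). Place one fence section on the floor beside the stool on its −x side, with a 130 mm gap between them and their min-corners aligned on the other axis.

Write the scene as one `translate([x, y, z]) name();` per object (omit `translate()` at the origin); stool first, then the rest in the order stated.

stool();
translate([-2044, 0, 0]) fence_section();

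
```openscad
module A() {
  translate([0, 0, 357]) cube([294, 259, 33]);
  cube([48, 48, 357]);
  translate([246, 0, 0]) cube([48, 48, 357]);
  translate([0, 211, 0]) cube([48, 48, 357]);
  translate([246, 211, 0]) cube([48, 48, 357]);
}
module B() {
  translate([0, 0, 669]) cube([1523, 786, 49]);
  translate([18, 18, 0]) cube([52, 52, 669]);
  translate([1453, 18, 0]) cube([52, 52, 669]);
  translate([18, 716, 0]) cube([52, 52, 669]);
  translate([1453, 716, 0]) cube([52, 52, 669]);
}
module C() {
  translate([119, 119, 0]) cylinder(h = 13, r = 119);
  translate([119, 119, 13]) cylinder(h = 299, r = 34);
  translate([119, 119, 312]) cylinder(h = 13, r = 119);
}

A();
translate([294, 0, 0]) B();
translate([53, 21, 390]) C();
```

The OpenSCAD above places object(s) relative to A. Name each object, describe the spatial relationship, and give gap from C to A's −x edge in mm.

The spool's min-x is at 53; the stool's min-x is 0; gap = 53 mm.

A is a stool. B is a table. C is a spool. The table is against the stool's +x side, with their −y faces flush. The spool is on top of the stool. The gap from the spool to the stool's −x edge is 53 mm.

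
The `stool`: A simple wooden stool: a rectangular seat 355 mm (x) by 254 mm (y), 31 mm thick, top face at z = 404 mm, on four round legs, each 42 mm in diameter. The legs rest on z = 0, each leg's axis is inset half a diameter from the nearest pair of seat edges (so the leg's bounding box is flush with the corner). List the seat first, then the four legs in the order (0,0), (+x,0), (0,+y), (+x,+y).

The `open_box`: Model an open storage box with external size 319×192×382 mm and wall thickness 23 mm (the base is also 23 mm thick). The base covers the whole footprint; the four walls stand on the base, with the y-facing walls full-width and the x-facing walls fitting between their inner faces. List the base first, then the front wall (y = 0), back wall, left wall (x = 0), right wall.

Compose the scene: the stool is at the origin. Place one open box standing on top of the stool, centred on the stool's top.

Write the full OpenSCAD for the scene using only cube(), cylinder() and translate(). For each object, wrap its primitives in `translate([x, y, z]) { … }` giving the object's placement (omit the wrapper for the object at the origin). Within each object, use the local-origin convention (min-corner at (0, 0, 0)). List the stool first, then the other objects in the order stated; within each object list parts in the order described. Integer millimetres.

translate([0, 0, 373]) cube([355, 254, 31]);
translate([21, 21, 0]) cylinder(h = 373, r = 21);
translate([334, 21, 0]) cylinder(h = 373, r = 21);
translate([21, 233, 0]) cylinder(h = 373, r = 21);
translate([334, 233, 0]) cylinder(h = 373, r = 21);
translate([18, 31, 404]) {
  cube([319, 192, 23]);
  translate([0, 0, 23]) cube([319, 23, 359]);
  translate([0, 169, 23]) cube([319, 23, 359]);
  translate([0, 23, 23]) cube([23, 146, 359]);
  translate([296, 23, 23]) cube([23, 146, 359]);
}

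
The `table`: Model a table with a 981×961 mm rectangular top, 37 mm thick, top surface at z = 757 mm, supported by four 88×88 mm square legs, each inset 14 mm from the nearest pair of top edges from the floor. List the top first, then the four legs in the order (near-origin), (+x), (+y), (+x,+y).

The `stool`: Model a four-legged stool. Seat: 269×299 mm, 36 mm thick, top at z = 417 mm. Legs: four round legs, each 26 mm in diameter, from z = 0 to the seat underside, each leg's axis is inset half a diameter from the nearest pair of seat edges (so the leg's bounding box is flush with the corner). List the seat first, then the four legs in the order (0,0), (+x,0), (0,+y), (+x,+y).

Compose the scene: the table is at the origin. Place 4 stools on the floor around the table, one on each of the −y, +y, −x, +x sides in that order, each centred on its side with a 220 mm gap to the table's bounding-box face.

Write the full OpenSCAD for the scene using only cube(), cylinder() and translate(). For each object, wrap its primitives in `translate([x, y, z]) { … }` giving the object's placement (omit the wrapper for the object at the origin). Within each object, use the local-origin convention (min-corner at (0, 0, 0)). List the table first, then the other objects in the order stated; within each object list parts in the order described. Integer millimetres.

translate([0, 0, 720]) cube([981, 961, 37]);
translate([14, 14, 0]) cube([88, 88, 720]);
translate([879, 14, 0]) cube([88, 88, 720]);
translate([14, 859, 0]) cube([88, 88, 720]);
translate([879, 859, 0]) cube([88, 88, 720]);
translate([356, -519, 0]) {
  translate([0, 0, 381]) cube([269, 299, 36]);
  translate([13, 13, 0]) cylinder(h = 381, r = 13);
  translate([256, 13, 0]) cylinder(h = 381, r = 13);
  translate([13, 286, 0]) cylinder(h = 381, r = 13);
  translate([256, 286, 0]) cylinder(h = 381, r = 13);
}
translate([356, 1181, 0]) {
  translate([0, 0, 381]) cube([269, 299, 36]);
  translate([13, 13, 0]) cylinder(h = 381, r = 13);
  translate([256, 13, 0]) cylinder(h = 381, r = 13);
  translate([13, 286, 0]) cylinder(h = 381, r = 13);
  translate([256, 286, 0]) cylinder(h = 381, r = 13);
}
translate([-489, 331, 0]) {
  translate([0, 0, 381]) cube([269, 299, 36]);
  translate([13, 13, 0]) cylinder(h = 381, r = 13);
  translate([256, 13, 0]) cylinder(h = 381, r = 13);
  translate([13, 286, 0]) cylinder(h = 381, r = 13);
  translate([256, 286, 0]) cylinder(h = 381, r = 13);
}
translate([1201, 331, 0]) {
  translate([0, 0, 381]) cube([269, 299, 36]);
  translate([13, 13, 0]) cylinder(h = 381, r = 13);
  translate([256, 13, 0]) cylinder(h = 381, r = 13);
  translate([13, 286, 0]) cylinder(h = 381, r = 13);
  translate([256, 286, 0]) cylinder(h = 381, r = 13);
}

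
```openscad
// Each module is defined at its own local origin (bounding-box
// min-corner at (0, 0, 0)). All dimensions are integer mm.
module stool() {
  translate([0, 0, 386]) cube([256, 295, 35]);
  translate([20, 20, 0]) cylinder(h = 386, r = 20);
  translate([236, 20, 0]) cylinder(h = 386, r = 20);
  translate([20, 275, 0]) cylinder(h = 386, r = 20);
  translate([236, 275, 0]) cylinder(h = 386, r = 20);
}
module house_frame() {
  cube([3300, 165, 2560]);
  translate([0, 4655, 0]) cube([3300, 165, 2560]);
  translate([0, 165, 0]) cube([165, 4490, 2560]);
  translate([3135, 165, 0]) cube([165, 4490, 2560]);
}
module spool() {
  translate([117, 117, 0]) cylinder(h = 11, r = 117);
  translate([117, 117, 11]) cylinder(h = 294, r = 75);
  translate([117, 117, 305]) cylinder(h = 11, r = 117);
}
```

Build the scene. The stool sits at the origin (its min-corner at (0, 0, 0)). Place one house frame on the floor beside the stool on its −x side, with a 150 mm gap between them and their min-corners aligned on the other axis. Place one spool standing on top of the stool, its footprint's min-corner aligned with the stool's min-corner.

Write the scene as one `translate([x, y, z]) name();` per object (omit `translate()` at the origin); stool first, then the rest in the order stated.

stool();
translate([-3450, 0, 0]) house_frame();
translate([0, 0, 421]) spool();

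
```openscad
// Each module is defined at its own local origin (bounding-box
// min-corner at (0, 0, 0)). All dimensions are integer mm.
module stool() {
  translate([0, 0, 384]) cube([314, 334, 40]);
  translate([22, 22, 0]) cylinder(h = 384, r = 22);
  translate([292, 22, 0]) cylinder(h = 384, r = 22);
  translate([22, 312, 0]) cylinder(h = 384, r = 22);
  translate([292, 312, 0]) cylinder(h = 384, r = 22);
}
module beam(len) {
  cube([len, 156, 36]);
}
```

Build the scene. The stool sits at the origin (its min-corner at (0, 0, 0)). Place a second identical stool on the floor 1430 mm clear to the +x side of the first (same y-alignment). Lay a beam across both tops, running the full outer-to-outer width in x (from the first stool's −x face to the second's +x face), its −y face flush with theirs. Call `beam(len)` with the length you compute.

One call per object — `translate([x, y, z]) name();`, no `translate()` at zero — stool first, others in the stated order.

stool();
translate([1744, 0, 0]) stool();
translate([0, 0, 424]) beam(2058);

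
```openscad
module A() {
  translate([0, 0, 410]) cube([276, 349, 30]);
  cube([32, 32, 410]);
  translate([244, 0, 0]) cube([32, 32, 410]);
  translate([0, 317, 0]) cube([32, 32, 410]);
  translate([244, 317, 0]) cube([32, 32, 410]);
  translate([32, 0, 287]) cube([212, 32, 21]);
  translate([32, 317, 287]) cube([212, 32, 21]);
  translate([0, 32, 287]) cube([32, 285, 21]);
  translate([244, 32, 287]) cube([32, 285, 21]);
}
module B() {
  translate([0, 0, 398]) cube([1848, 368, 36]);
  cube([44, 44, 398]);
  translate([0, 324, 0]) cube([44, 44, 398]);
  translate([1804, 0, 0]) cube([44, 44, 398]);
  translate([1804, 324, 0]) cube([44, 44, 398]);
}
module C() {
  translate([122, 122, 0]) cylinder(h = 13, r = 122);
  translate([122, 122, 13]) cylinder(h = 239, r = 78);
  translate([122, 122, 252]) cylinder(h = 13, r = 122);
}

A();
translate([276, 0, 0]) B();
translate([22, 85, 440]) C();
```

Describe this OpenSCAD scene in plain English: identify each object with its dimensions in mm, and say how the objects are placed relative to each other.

A is a four-legged stool. The seat is a 276×349×30 mm slab whose top surface is at z = 440 mm; four square legs, each 32×32 mm in cross-section, run from the floor (z = 0) to the underside of the seat, each flush with a corner of the seat. Four stretchers, 32 mm wide and 21 mm tall, connect adjacent legs with their undersides at z = 287 mm, each running between the inner faces of the legs it joins and aligned with the legs' outer faces on the other axis.

B is a long wooden bench with a 1848 mm (x) × 368 mm (y) seat, 36 mm thick, its top surface 434 mm above the floor. Four 44 mm square legs at the seat corners, flush with the edges, run from z = 0 to the seat underside.

C is a spool: two coaxial disc flanges of radius 122 mm and thickness 13 mm, joined by a core cylinder of radius 78 mm and height 239 mm. The lower flange rests on z = 0 and the three cylinders share a vertical axis.

The bench is against the stool's +x side, with their −y faces flush. The spool is on top of the stool.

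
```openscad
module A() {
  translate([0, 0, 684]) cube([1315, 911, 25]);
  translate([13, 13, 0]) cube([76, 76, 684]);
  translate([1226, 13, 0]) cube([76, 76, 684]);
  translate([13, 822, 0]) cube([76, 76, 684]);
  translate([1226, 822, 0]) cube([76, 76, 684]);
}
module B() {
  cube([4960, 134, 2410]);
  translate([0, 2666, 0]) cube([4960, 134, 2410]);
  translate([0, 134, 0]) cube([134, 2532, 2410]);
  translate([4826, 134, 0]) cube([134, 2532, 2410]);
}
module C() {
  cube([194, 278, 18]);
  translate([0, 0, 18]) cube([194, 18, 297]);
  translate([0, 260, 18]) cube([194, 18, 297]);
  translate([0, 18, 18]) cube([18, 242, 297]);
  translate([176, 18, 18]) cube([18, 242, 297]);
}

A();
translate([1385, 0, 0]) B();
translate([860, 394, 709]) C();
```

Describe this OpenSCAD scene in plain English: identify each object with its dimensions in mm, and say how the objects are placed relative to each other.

A is a table: top 1315 mm (x) × 911 mm (y), 25 mm thick, upper face at z = 709 mm, on four 76×76 mm square legs, each inset 13 mm from the nearest pair of top edges, running from z = 0 to the bottom of the top.

B is a box-shaped house frame (walls only): outside footprint 4960×2800 mm, wall height 2410 mm, wall thickness 134 mm. The two y-facing walls run the full x-width; the two x-facing walls fit between the inner faces of the y-facing walls.

C is an open storage box with external size 194×278×315 mm and wall thickness 18 mm (the base is also 18 mm thick). The base covers the whole footprint; the four walls stand on the base, with the y-facing walls full-width and the x-facing walls fitting between their inner faces.

The house frame is on the floor beside the table on its +x side. The open box is on top of the table.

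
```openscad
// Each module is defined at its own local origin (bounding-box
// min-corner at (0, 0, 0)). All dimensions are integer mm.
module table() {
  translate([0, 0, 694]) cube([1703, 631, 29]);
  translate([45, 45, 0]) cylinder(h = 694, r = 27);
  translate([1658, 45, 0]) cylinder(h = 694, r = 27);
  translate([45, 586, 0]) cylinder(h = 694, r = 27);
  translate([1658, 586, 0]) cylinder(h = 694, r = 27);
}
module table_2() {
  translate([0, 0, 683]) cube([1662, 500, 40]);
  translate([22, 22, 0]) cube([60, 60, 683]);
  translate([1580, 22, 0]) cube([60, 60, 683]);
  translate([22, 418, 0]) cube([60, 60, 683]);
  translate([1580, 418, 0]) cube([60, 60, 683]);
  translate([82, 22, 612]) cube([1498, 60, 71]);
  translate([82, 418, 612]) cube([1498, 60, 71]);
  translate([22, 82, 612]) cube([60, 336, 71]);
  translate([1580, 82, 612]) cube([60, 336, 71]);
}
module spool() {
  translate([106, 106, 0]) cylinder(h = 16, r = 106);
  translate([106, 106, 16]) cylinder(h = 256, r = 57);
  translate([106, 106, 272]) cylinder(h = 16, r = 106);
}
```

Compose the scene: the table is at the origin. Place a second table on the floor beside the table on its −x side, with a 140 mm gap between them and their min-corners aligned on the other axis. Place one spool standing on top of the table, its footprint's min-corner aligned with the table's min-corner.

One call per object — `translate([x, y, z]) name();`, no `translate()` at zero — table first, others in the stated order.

table();
translate([-1802, 0, 0]) table_2();
translate([0, 0, 723]) spool();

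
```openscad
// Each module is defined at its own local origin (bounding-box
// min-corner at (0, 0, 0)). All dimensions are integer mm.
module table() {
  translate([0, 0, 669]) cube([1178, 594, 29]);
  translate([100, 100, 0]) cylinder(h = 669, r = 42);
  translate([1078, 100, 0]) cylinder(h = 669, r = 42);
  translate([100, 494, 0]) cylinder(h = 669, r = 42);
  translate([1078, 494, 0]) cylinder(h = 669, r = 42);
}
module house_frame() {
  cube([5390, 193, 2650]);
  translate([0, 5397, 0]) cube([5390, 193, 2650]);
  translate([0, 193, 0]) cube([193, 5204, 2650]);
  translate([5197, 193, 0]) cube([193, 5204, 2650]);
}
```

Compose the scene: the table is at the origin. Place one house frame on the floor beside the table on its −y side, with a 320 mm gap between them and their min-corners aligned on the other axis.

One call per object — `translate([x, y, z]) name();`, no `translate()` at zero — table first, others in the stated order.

table();
translate([0, -5910, 0]) house_frame();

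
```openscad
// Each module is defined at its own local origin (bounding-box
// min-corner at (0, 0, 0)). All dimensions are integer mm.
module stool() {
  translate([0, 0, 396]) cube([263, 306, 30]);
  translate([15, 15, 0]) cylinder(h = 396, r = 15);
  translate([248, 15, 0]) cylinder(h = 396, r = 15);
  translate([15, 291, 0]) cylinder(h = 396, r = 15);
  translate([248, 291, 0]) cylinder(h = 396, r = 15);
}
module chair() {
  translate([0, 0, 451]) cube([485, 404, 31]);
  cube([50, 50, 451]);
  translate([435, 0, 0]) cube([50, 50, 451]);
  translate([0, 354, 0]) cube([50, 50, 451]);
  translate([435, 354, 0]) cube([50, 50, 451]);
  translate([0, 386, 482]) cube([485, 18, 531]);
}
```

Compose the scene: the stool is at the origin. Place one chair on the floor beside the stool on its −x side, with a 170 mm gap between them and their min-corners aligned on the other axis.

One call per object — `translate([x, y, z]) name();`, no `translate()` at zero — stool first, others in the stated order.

stool();
translate([-655, 0, 0]) chair();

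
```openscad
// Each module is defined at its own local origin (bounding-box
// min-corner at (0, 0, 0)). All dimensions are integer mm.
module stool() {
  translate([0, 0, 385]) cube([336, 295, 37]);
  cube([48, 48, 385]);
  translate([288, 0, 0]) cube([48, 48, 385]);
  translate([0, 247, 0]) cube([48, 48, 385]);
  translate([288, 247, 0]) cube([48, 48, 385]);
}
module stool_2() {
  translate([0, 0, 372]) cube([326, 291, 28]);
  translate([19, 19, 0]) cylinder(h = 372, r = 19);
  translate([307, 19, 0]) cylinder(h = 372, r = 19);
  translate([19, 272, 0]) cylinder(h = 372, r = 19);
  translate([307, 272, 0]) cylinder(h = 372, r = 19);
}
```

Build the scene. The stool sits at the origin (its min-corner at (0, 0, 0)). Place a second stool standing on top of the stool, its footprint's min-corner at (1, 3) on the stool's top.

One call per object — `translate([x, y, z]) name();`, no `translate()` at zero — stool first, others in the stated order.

stool();
translate([1, 3, 422]) stool_2();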